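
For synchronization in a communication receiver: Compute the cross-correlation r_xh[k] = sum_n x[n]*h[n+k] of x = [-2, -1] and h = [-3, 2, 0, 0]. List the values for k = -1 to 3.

Both sequences indexed from 0 and zero outside their support.
Lags with overlap: k = -1 to 3.
  r_xh[-1] = x[1]*h[0] = 3
  r_xh[0] = x[0]*h[0] + x[1]*h[1] = 4
  r_xh[1] = x[0]*h[1] + x[1]*h[2] = -4
  r_xh[2] = x[0]*h[2] + x[1]*h[3] = 0
  r_xh[3] = x[0]*h[3] = 0
r_xh = [3, 4, -4, 0, 0] (for k = -1, ..., 3)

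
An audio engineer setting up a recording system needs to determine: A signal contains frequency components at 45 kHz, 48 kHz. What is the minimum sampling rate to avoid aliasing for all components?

The highest frequency component is f_max = 48 kHz.
Nyquist rate = 2 * f_max = 2 * 48 kHz = 96 kHz.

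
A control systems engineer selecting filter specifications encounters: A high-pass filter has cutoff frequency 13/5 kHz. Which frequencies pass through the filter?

A high-pass filter passes all frequencies above the cutoff frequency 13/5 kHz and attenuates lower frequencies.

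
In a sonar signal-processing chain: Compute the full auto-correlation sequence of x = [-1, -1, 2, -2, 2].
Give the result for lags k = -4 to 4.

r_xx[k] = sum_m x[m]*x[m+k], indexed from 0, for k = -4 to 4:
  r_xx[-4] = x[4]*x[0] = -2
  r_xx[-3] = x[3]*x[0] + x[4]*x[1] = 0
  r_xx[-2] = x[2]*x[0] + x[3]*x[1] + x[4]*x[2] = 4
  r_xx[-1] = x[1]*x[0] + x[2]*x[1] + x[3]*x[2] + x[4]*x[3] = -9
  r_xx[0] = x[0]*x[0] + x[1]*x[1] + x[2]*x[2] + x[3]*x[3] + x[4]*x[4] = 14
  r_xx[1] = x[0]*x[1] + x[1]*x[2] + x[2]*x[3] + x[3]*x[4] = -9
  r_xx[2] = x[0]*x[2] + x[1]*x[3] + x[2]*x[4] = 4
  r_xx[3] = x[0]*x[3] + x[1]*x[4] = 0
  r_xx[4] = x[0]*x[4] = -2
r_xx = [-2, 0, 4, -9, 14, -9, 4, 0, -2]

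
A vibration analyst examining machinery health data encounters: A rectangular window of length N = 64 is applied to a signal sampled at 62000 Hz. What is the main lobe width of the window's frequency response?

For a rectangular window of length N,
the main lobe width in frequency is 2*f_s/N.
= 2*62000/64 = 3875/2 Hz
This determines the minimum frequency separation for resolving two sinusoids.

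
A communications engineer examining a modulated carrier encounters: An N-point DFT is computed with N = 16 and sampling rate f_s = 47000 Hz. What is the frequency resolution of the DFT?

DFT frequency resolution = f_s / N
= 47000 / 16 = 5875/2 Hz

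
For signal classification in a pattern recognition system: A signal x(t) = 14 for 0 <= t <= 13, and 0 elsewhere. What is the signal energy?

Energy = integral of |x(t)|^2 dt over the signal duration
= 14^2 * 13 = 196 * 13 = 2548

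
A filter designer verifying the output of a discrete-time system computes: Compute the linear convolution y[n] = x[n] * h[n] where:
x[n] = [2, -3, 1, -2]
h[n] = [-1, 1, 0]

y[n] = sum_k x[k]*h[n-k]. Output length = len(x) + len(h) - 1 = 4 + 3 - 1 = 6.
y[0] = 2*-1 = -2
y[1] = -3*-1 + 2*1 = 5
y[2] = 1*-1 + -3*1 + 2*0 = -4
y[3] = -2*-1 + 1*1 + -3*0 = 3
y[4] = -2*1 + 1*0 = -2
y[5] = -2*0 = 0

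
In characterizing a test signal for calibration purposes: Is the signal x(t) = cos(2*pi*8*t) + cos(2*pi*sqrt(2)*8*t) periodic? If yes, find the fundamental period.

f1 = 8 Hz, f2 = 8*sqrt(2) Hz
Ratio f2/f1 = sqrt(2), which is irrational.
Since the frequency ratio is irrational, no common period exists.
The signal is not periodic.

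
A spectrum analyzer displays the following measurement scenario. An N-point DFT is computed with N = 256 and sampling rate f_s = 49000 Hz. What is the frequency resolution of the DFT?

DFT frequency resolution = f_s / N
= 49000 / 256 = 6125/32 Hz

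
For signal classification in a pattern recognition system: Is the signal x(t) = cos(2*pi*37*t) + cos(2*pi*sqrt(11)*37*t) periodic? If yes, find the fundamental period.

f1 = 37 Hz, f2 = 37*sqrt(11) Hz
Ratio f2/f1 = sqrt(11), which is irrational.
Since the frequency ratio is irrational, no common period exists.
The signal is not periodic.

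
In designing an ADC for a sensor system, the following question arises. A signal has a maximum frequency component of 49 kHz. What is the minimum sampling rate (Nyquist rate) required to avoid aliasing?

By the Nyquist-Shannon sampling theorem,
the minimum sampling rate (Nyquist rate) must be at least 2 * f_max.
Nyquist rate = 2 * 49 kHz = 98 kHz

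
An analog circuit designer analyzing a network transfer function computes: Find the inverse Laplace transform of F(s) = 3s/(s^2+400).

Standard pair: s/(s^2+w^2) <-> cos(wt)*u(t)
With k=3, w=20: f(t) = 3*cos(20t)*u(t)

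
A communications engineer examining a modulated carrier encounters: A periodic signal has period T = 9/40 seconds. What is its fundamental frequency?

The fundamental frequency is the reciprocal of the period.
f = 1/T = 1/(9/40) = 40/9 Hz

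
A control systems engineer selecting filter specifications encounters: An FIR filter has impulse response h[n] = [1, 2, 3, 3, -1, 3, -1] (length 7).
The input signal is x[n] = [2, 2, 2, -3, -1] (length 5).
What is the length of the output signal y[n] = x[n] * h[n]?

For linear convolution, the output length is:
len(y) = len(x) + len(h) - 1 = 5 + 7 - 1 = 11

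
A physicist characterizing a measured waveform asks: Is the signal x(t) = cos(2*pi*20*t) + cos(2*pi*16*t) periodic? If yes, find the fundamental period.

f1 = 20 Hz, f2 = 16 Hz
Period T1 = 1/20, T2 = 1/16
Ratio T1/T2 = 16/20, which is rational.
The signal is periodic with fundamental period T = 1/GCD(20,16) = 1/4 s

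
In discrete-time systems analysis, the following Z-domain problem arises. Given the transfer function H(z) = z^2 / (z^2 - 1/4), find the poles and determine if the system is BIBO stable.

Poles are roots of the denominator: z^2 - 1/4 = 0.
Quadratic formula: z = [-(0) +/- sqrt((0)^2 - 4*(-1/4))] / 2
Discriminant = 0 + 1 = 1; sqrt = 1.
z = (0 +/- 1) / 2 => z = 1/2 or z = -1/2.
|p1| = 1/2, |p2| = 1/2.
For BIBO stability, all poles must lie inside the unit circle (|p| < 1).
System is STABLE since both |p| < 1.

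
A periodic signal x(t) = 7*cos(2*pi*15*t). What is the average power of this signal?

Average power of A*cos(wt) is A^2/2.
P = 7^2 / 2 = 49/2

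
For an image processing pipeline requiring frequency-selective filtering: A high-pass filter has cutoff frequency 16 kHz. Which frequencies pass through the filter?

A high-pass filter passes all frequencies above the cutoff frequency 16 kHz and attenuates lower frequencies.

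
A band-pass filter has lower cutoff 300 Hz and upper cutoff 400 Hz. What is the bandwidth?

Bandwidth = f_high - f_low
= 400 Hz - 300 Hz = 100 Hz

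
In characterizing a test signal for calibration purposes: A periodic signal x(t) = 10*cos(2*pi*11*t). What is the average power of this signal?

Average power of A*cos(wt) is A^2/2.
P = 10^2 / 2 = 100/2 = 50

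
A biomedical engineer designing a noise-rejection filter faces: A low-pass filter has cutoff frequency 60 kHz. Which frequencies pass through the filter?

A low-pass filter passes all frequencies below the cutoff frequency 60 kHz and attenuates higher frequencies.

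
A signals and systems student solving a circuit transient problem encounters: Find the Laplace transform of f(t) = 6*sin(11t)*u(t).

Standard pair: sin(wt)*u(t) <-> w/(s^2+w^2)
With w = 11: L{6*sin(11t)*u(t)} = 66/(s^2+121)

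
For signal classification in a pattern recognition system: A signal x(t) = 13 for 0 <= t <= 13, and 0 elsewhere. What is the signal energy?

Energy = integral of |x(t)|^2 dt over the signal duration
= 13^2 * 13 = 169 * 13 = 2197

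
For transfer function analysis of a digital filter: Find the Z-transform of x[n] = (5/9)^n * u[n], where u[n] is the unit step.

The Z-transform of a^n * u[n] is z/(z-a) for |z| > |a|.
Here a = 5/9, so X(z) = z/(z - (5/9)) = 9z/(9z - 5)
ROC: |z| > 5/9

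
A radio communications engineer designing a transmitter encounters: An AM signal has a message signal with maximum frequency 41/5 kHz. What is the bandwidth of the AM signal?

In AM (double-sideband), the bandwidth is twice the message frequency.
BW = 2 * f_m = 2 * 41/5 kHz = 82/5 kHz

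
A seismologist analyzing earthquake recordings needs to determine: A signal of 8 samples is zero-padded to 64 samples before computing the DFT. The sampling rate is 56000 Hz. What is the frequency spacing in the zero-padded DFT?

Original DFT: N = 8, resolution = f_s/N = 56000/8 = 7000 Hz
Zero-padded DFT: N = 64, resolution = f_s/N = 56000/64 = 875 Hz
Zero-padding interpolates the spectrum (finer frequency grid)
but does NOT improve the true spectral resolution (ability to resolve close frequencies).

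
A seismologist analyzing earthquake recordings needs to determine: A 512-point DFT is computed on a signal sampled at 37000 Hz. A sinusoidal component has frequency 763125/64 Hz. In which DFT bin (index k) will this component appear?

DFT frequency resolution = f_s/N = 37000/512 = 4625/64 Hz
Bin index k = f_signal / resolution = 763125/64 / 4625/64 = 165
The signal frequency 763125/64 Hz falls in DFT bin k = 165.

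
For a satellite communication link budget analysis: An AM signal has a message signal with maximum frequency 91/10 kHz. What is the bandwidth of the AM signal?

In AM (double-sideband), the bandwidth is twice the message frequency.
BW = 2 * f_m = 2 * 91/10 kHz = 91/5 kHz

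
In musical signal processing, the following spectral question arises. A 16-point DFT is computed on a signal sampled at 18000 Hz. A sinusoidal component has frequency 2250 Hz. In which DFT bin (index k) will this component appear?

DFT frequency resolution = f_s/N = 18000/16 = 1125 Hz
Bin index k = f_signal / resolution = 2250 / 1125 = 2
The signal frequency 2250 Hz falls in DFT bin k = 2.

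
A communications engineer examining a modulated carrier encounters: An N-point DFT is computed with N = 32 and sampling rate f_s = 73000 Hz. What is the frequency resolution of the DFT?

DFT frequency resolution = f_s / N
= 73000 / 32 = 9125/4 Hz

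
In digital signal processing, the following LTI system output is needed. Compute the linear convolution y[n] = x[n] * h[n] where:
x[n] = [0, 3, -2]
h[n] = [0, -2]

y[n] = sum_k x[k]*h[n-k]. Output length = len(x) + len(h) - 1 = 3 + 2 - 1 = 4.
y[0] = 0*0 = 0
y[1] = 3*0 + 0*-2 = 0
y[2] = -2*0 + 3*-2 = -6
y[3] = -2*-2 = 4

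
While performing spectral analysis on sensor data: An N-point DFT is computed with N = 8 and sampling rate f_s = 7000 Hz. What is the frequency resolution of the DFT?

DFT frequency resolution = f_s / N
= 7000 / 8 = 875 Hz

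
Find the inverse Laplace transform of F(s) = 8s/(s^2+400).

Standard pair: s/(s^2+w^2) <-> cos(wt)*u(t)
With k=8, w=20: f(t) = 8*cos(20t)*u(t)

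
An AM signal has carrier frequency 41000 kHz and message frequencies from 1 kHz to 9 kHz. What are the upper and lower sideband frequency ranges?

Upper sideband (USB) = fc + [fm_low, fm_high] = 41000 + [1, 9] = [41001, 41009] kHz
Lower sideband (LSB) = fc - [fm_high, fm_low] = 41000 - [9, 1] = [40991, 40999] kHz
Total occupied spectrum: 40991 kHz to 41009 kHz (plus carrier at 41000 kHz)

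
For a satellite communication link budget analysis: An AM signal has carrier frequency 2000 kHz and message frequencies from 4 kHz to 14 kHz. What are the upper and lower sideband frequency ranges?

Upper sideband (USB) = fc + [fm_low, fm_high] = 2000 + [4, 14] = [2004, 2014] kHz
Lower sideband (LSB) = fc - [fm_high, fm_low] = 2000 - [14, 4] = [1986, 1996] kHz
Total occupied spectrum: 1986 kHz to 2014 kHz (plus carrier at 2000 kHz)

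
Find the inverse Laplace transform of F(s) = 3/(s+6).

Standard pair: k/(s+a) <-> k*e^(-at)*u(t)
With k=3, a=6: f(t) = 3*e^(-6t)*u(t)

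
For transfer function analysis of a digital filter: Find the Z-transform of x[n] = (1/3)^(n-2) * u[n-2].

Time-shifting property: if X(z) = Z{x[n]}, then Z{x[n-d]} = z^(-d) * X(z)
X(z) = z/(z - 1/3) for x[n] = (1/3)^n * u[n]
Z{x[n-2]} = z^(-2) * z/(z - 1/3) = z^(-1)/(z - 1/3)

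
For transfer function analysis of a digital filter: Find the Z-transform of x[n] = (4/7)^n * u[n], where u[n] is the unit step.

The Z-transform of a^n * u[n] is z/(z-a) for |z| > |a|.
Here a = 4/7, so X(z) = z/(z - (4/7)) = 7z/(7z - 4)
ROC: |z| > 4/7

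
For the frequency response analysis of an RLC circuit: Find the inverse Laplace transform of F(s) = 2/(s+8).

Standard pair: k/(s+a) <-> k*e^(-at)*u(t)
With k=2, a=8: f(t) = 2*e^(-8t)*u(t)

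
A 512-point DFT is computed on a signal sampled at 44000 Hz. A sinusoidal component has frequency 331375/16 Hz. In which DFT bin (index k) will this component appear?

DFT frequency resolution = f_s/N = 44000/512 = 1375/16 Hz
Bin index k = f_signal / resolution = 331375/16 / 1375/16 = 241
The signal frequency 331375/16 Hz falls in DFT bin k = 241.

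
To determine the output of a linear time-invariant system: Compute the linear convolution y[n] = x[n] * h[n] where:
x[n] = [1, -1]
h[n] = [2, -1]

y[n] = sum_k x[k]*h[n-k]. Output length = len(x) + len(h) - 1 = 2 + 2 - 1 = 3.
y[0] = 1*2 = 2
y[1] = -1*2 + 1*-1 = -3
y[2] = -1*-1 = 1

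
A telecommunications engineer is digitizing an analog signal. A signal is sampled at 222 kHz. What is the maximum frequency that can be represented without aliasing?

The maximum frequency that can be represented without aliasing
is the Nyquist frequency: f_max = f_s / 2 = 222 kHz / 2 = 111 kHz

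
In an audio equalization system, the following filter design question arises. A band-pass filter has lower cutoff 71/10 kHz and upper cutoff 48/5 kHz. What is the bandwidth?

Bandwidth = f_high - f_low
= 48/5 kHz - 71/10 kHz = 5/2 kHz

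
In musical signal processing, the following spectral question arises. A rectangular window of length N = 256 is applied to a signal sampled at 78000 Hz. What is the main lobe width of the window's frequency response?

For a rectangular window of length N,
the main lobe width in frequency is 2*f_s/N.
= 2*78000/256 = 4875/8 Hz
This determines the minimum frequency separation for resolving two sinusoids.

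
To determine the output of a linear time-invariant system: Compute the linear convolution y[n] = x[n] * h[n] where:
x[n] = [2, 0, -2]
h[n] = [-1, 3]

y[n] = sum_k x[k]*h[n-k]. Output length = len(x) + len(h) - 1 = 3 + 2 - 1 = 4.
y[0] = 2*-1 = -2
y[1] = 0*-1 + 2*3 = 6
y[2] = -2*-1 + 0*3 = 2
y[3] = -2*3 = -6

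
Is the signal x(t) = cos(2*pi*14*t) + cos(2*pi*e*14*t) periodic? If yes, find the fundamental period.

f1 = 14 Hz, f2 = 14*e Hz
Ratio f2/f1 = e, which is irrational.
Since the frequency ratio is irrational, no common period exists.
The signal is not periodic.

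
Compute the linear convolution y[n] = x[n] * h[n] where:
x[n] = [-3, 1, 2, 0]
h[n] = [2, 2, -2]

y[n] = sum_k x[k]*h[n-k]. Output length = len(x) + len(h) - 1 = 4 + 3 - 1 = 6.
y[0] = -3*2 = -6
y[1] = 1*2 + -3*2 = -4
y[2] = 2*2 + 1*2 + -3*-2 = 12
y[3] = 0*2 + 2*2 + 1*-2 = 2
y[4] = 0*2 + 2*-2 = -4
y[5] = 0*-2 = 0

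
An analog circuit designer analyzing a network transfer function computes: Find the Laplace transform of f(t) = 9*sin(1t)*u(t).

Standard pair: sin(wt)*u(t) <-> w/(s^2+w^2)
With w = 1: L{9*sin(1t)*u(t)} = 9/(s^2+1)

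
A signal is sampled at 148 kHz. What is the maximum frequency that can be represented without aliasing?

The maximum frequency that can be represented without aliasing
is the Nyquist frequency: f_max = f_s / 2 = 148 kHz / 2 = 74 kHz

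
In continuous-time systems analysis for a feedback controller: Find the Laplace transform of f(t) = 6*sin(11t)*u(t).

Standard pair: sin(wt)*u(t) <-> w/(s^2+w^2)
With w = 11: L{6*sin(11t)*u(t)} = 66/(s^2+121)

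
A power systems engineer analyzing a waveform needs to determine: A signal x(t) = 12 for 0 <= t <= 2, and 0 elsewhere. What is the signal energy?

Energy = integral of |x(t)|^2 dt over the signal duration
= 12^2 * 2 = 144 * 2 = 288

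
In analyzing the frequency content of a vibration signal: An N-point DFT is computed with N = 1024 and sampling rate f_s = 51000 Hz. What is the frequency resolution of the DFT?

DFT frequency resolution = f_s / N
= 51000 / 1024 = 6375/128 Hz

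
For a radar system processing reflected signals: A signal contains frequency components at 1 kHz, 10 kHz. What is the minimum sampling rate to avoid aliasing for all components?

The highest frequency component is f_max = 10 kHz.
Nyquist rate = 2 * f_max = 2 * 10 kHz = 20 kHz.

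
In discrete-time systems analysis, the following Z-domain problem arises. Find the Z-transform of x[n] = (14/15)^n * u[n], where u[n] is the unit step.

The Z-transform of a^n * u[n] is z/(z-a) for |z| > |a|.
Here a = 14/15, so X(z) = z/(z - (14/15)) = 15z/(15z - 14)
ROC: |z| > 14/15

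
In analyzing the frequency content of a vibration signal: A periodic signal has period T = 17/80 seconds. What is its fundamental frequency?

The fundamental frequency is the reciprocal of the period.
f = 1/T = 1/(17/80) = 80/17 Hz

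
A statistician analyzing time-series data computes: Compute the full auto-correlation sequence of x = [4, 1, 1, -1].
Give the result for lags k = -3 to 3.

r_xx[k] = sum_m x[m]*x[m+k], indexed from 0, for k = -3 to 3:
  r_xx[-3] = x[3]*x[0] = -4
  r_xx[-2] = x[2]*x[0] + x[3]*x[1] = 3
  r_xx[-1] = x[1]*x[0] + x[2]*x[1] + x[3]*x[2] = 4
  r_xx[0] = x[0]*x[0] + x[1]*x[1] + x[2]*x[2] + x[3]*x[3] = 19
  r_xx[1] = x[0]*x[1] + x[1]*x[2] + x[2]*x[3] = 4
  r_xx[2] = x[0]*x[2] + x[1]*x[3] = 3
  r_xx[3] = x[0]*x[3] = -4
r_xx = [-4, 3, 4, 19, 4, 3, -4]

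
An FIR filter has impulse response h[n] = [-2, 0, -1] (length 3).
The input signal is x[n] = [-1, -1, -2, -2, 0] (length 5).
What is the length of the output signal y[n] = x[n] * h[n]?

For linear convolution, the output length is:
len(y) = len(x) + len(h) - 1 = 5 + 3 - 1 = 7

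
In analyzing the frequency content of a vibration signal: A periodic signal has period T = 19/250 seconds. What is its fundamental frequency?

The fundamental frequency is the reciprocal of the period.
f = 1/T = 1/(19/250) = 250/19 Hz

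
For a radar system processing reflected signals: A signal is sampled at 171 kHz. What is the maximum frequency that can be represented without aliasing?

The maximum frequency that can be represented without aliasing
is the Nyquist frequency: f_max = f_s / 2 = 171 kHz / 2 = 171/2 kHz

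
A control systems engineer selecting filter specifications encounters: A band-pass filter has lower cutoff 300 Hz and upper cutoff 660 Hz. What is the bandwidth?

Bandwidth = f_high - f_low
= 660 Hz - 300 Hz = 360 Hz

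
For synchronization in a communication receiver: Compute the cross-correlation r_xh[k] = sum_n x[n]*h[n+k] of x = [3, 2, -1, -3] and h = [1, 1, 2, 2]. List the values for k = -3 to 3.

Both sequences indexed from 0 and zero outside their support.
Lags with overlap: k = -3 to 3.
  r_xh[-3] = x[3]*h[0] = -3
  r_xh[-2] = x[2]*h[0] + x[3]*h[1] = -4
  r_xh[-1] = x[1]*h[0] + x[2]*h[1] + x[3]*h[2] = -5
  r_xh[0] = x[0]*h[0] + x[1]*h[1] + x[2]*h[2] + x[3]*h[3] = -3
  r_xh[1] = x[0]*h[1] + x[1]*h[2] + x[2]*h[3] = 5
  r_xh[2] = x[0]*h[2] + x[1]*h[3] = 10
  r_xh[3] = x[0]*h[3] = 6
r_xh = [-3, -4, -5, -3, 5, 10, 6] (for k = -3, ..., 3)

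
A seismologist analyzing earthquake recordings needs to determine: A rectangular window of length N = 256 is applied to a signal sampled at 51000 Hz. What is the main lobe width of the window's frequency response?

For a rectangular window of length N,
the main lobe width in frequency is 2*f_s/N.
= 2*51000/256 = 6375/16 Hz
This determines the minimum frequency separation for resolving two sinusoids.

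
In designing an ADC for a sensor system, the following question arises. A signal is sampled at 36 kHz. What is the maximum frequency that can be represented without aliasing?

The maximum frequency that can be represented without aliasing
is the Nyquist frequency: f_max = f_s / 2 = 36 kHz / 2 = 18 kHz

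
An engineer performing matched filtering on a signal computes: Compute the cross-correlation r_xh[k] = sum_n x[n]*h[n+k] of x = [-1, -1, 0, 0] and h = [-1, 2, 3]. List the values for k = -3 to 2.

Both sequences indexed from 0 and zero outside their support.
Lags with overlap: k = -3 to 2.
  r_xh[-3] = x[3]*h[0] = 0
  r_xh[-2] = x[2]*h[0] + x[3]*h[1] = 0
  r_xh[-1] = x[1]*h[0] + x[2]*h[1] + x[3]*h[2] = 1
  r_xh[0] = x[0]*h[0] + x[1]*h[1] + x[2]*h[2] = -1
  r_xh[1] = x[0]*h[1] + x[1]*h[2] = -5
  r_xh[2] = x[0]*h[2] = -3
r_xh = [0, 0, 1, -1, -5, -3] (for k = -3, ..., 2)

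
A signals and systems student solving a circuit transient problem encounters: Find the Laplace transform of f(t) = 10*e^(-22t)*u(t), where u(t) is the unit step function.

Standard Laplace transform pair:
e^(-at)*u(t) <-> 1/(s+a)
With a = 22: L{10*e^(-22t)*u(t)} = 10/(s+22), ROC: Re(s) > -22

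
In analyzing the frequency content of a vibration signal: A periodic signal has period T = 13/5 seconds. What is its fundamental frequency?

The fundamental frequency is the reciprocal of the period.
f = 1/T = 1/(13/5) = 5/13 Hz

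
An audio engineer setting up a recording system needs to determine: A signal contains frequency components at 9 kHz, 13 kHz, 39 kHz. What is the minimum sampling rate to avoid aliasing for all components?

The highest frequency component is f_max = 39 kHz.
Nyquist rate = 2 * f_max = 2 * 39 kHz = 78 kHz.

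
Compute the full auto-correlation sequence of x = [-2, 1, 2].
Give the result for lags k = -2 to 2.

r_xx[k] = sum_m x[m]*x[m+k], indexed from 0, for k = -2 to 2:
  r_xx[-2] = x[2]*x[0] = -4
  r_xx[-1] = x[1]*x[0] + x[2]*x[1] = 0
  r_xx[0] = x[0]*x[0] + x[1]*x[1] + x[2]*x[2] = 9
  r_xx[1] = x[0]*x[1] + x[1]*x[2] = 0
  r_xx[2] = x[0]*x[2] = -4
r_xx = [-4, 0, 9, 0, -4]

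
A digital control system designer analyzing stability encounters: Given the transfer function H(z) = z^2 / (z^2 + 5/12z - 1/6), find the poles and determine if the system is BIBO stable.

Poles are roots of the denominator: z^2 + 5/12z - 1/6 = 0.
Quadratic formula: z = [-(5/12) +/- sqrt((5/12)^2 - 4*(-1/6))] / 2
Discriminant = 25/144 + 2/3 = 121/144; sqrt = 11/12.
z = (-5/12 +/- 11/12) / 2 => z = 1/4 or z = -2/3.
|p1| = 2/3, |p2| = 1/4.
For BIBO stability, all poles must lie inside the unit circle (|p| < 1).
System is STABLE since both |p| < 1.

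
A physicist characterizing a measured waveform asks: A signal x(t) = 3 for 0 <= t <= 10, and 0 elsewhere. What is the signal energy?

Energy = integral of |x(t)|^2 dt over the signal duration
= 3^2 * 10 = 9 * 10 = 90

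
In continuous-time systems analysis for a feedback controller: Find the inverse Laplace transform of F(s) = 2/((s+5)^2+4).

Standard pair: w/((s+a)^2+w^2) <-> e^(-at)*sin(wt)*u(t)
With a=5, w=2: f(t) = e^(-5t)*sin(2t)*u(t)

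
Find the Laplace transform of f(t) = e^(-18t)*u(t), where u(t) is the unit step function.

Standard Laplace transform pair:
e^(-at)*u(t) <-> 1/(s+a)
With a = 18: L{e^(-18t)*u(t)} = 1/(s+18), ROC: Re(s) > -18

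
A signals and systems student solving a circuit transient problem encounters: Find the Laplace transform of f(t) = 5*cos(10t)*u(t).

Standard pair: cos(wt)*u(t) <-> s/(s^2+w^2)
With w = 10: L{5*cos(10t)*u(t)} = 5s/(s^2+100)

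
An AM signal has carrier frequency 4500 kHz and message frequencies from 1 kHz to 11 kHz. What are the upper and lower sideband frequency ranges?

Upper sideband (USB) = fc + [fm_low, fm_high] = 4500 + [1, 11] = [4501, 4511] kHz
Lower sideband (LSB) = fc - [fm_high, fm_low] = 4500 - [11, 1] = [4489, 4499] kHz
Total occupied spectrum: 4489 kHz to 4511 kHz (plus carrier at 4500 kHz)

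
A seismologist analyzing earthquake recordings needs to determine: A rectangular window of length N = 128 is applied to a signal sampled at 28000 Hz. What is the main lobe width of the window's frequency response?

For a rectangular window of length N,
the main lobe width in frequency is 2*f_s/N.
= 2*28000/128 = 875/2 Hz
This determines the minimum frequency separation for resolving two sinusoids.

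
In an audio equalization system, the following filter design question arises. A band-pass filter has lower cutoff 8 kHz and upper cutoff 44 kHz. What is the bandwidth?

Bandwidth = f_high - f_low
= 44 kHz - 8 kHz = 36 kHz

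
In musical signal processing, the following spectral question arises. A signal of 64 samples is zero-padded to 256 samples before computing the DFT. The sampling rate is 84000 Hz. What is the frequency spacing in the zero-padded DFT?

Original DFT: N = 64, resolution = f_s/N = 84000/64 = 2625/2 Hz
Zero-padded DFT: N = 256, resolution = f_s/N = 84000/256 = 2625/8 Hz
Zero-padding interpolates the spectrum (finer frequency grid)
but does NOT improve the true spectral resolution (ability to resolve close frequencies).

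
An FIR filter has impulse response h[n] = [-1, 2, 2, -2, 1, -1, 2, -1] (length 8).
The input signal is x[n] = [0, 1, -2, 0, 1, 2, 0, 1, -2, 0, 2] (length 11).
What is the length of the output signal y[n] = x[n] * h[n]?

For linear convolution, the output length is:
len(y) = len(x) + len(h) - 1 = 11 + 8 - 1 = 18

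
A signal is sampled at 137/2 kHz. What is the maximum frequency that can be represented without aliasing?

The maximum frequency that can be represented without aliasing
is the Nyquist frequency: f_max = f_s / 2 = 137/2 kHz / 2 = 137/4 kHz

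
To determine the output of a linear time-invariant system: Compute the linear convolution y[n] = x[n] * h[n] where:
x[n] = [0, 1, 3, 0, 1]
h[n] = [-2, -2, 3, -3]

y[n] = sum_k x[k]*h[n-k]. Output length = len(x) + len(h) - 1 = 5 + 4 - 1 = 8.
y[0] = 0*-2 = 0
y[1] = 1*-2 + 0*-2 = -2
y[2] = 3*-2 + 1*-2 + 0*3 = -8
y[3] = 0*-2 + 3*-2 + 1*3 + 0*-3 = -3
y[4] = 1*-2 + 0*-2 + 3*3 + 1*-3 = 4
y[5] = 1*-2 + 0*3 + 3*-3 = -11
y[6] = 1*3 + 0*-3 = 3
y[7] = 1*-3 = -3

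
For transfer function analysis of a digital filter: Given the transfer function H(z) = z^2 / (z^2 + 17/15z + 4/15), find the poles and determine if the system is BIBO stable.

Poles are roots of the denominator: z^2 + 17/15z + 4/15 = 0.
Quadratic formula: z = [-(17/15) +/- sqrt((17/15)^2 - 4*(4/15))] / 2
Discriminant = 289/225 - 16/15 = 49/225; sqrt = 7/15.
z = (-17/15 +/- 7/15) / 2 => z = -1/3 or z = -4/5.
|p1| = 4/5, |p2| = 1/3.
For BIBO stability, all poles must lie inside the unit circle (|p| < 1).
System is STABLE since both |p| < 1.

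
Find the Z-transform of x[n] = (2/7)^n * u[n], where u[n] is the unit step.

The Z-transform of a^n * u[n] is z/(z-a) for |z| > |a|.
Here a = 2/7, so X(z) = z/(z - (2/7)) = 7z/(7z - 2)
ROC: |z| > 2/7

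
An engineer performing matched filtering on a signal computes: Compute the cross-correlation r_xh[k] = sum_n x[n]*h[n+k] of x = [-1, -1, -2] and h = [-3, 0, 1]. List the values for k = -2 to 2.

Both sequences indexed from 0 and zero outside their support.
Lags with overlap: k = -2 to 2.
  r_xh[-2] = x[2]*h[0] = 6
  r_xh[-1] = x[1]*h[0] + x[2]*h[1] = 3
  r_xh[0] = x[0]*h[0] + x[1]*h[1] + x[2]*h[2] = 1
  r_xh[1] = x[0]*h[1] + x[1]*h[2] = -1
  r_xh[2] = x[0]*h[2] = -1
r_xh = [6, 3, 1, -1, -1] (for k = -2, ..., 2)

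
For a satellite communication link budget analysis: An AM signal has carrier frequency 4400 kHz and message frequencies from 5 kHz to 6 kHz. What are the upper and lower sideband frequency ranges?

Upper sideband (USB) = fc + [fm_low, fm_high] = 4400 + [5, 6] = [4405, 4406] kHz
Lower sideband (LSB) = fc - [fm_high, fm_low] = 4400 - [6, 5] = [4394, 4395] kHz
Total occupied spectrum: 4394 kHz to 4406 kHz (plus carrier at 4400 kHz)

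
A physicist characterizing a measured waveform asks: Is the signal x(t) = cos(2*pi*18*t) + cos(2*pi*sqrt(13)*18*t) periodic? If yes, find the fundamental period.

f1 = 18 Hz, f2 = 18*sqrt(13) Hz
Ratio f2/f1 = sqrt(13), which is irrational.
Since the frequency ratio is irrational, no common period exists.
The signal is not periodic.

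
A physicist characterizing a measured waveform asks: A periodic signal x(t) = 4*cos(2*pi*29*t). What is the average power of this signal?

Average power of A*cos(wt) is A^2/2.
P = 4^2 / 2 = 16/2 = 8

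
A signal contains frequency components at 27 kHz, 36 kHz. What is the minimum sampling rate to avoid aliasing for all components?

The highest frequency component is f_max = 36 kHz.
Nyquist rate = 2 * f_max = 2 * 36 kHz = 72 kHz.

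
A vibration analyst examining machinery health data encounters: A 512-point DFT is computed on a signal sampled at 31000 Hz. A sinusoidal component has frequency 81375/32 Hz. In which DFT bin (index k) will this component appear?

DFT frequency resolution = f_s/N = 31000/512 = 3875/64 Hz
Bin index k = f_signal / resolution = 81375/32 / 3875/64 = 42
The signal frequency 81375/32 Hz falls in DFT bin k = 42.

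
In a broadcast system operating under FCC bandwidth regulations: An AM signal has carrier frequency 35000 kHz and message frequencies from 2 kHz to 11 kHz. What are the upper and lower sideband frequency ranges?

Upper sideband (USB) = fc + [fm_low, fm_high] = 35000 + [2, 11] = [35002, 35011] kHz
Lower sideband (LSB) = fc - [fm_high, fm_low] = 35000 - [11, 2] = [34989, 34998] kHz
Total occupied spectrum: 34989 kHz to 35011 kHz (plus carrier at 35000 kHz)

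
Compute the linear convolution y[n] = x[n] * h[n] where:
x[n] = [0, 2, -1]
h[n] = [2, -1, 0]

y[n] = sum_k x[k]*h[n-k]. Output length = len(x) + len(h) - 1 = 3 + 3 - 1 = 5.
y[0] = 0*2 = 0
y[1] = 2*2 + 0*-1 = 4
y[2] = -1*2 + 2*-1 + 0*0 = -4
y[3] = -1*-1 + 2*0 = 1
y[4] = -1*0 = 0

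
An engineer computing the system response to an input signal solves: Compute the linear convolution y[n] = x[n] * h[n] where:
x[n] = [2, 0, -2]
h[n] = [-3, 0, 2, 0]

y[n] = sum_k x[k]*h[n-k]. Output length = len(x) + len(h) - 1 = 3 + 4 - 1 = 6.
y[0] = 2*-3 = -6
y[1] = 0*-3 + 2*0 = 0
y[2] = -2*-3 + 0*0 + 2*2 = 10
y[3] = -2*0 + 0*2 + 2*0 = 0
y[4] = -2*2 + 0*0 = -4
y[5] = -2*0 = 0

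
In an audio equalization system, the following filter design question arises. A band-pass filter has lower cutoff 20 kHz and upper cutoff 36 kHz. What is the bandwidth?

Bandwidth = f_high - f_low
= 36 kHz - 20 kHz = 16 kHz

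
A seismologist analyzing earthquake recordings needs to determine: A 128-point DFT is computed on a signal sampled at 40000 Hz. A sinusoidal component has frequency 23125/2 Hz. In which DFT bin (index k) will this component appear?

DFT frequency resolution = f_s/N = 40000/128 = 625/2 Hz
Bin index k = f_signal / resolution = 23125/2 / 625/2 = 37
The signal frequency 23125/2 Hz falls in DFT bin k = 37.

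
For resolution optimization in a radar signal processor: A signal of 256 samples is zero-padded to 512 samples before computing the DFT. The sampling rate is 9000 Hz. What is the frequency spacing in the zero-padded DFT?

Original DFT: N = 256, resolution = f_s/N = 9000/256 = 1125/32 Hz
Zero-padded DFT: N = 512, resolution = f_s/N = 9000/512 = 1125/64 Hz
Zero-padding interpolates the spectrum (finer frequency grid)
but does NOT improve the true spectral resolution (ability to resolve close frequencies).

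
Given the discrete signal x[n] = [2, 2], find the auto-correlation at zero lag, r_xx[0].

The auto-correlation at zero lag r_xx[0] equals the signal energy.
r_xx[0] = sum of x[n]^2 = 2^2 + 2^2
= 4 + 4 = 8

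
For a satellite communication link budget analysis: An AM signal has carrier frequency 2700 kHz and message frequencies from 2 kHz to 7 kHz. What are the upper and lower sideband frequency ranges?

Upper sideband (USB) = fc + [fm_low, fm_high] = 2700 + [2, 7] = [2702, 2707] kHz
Lower sideband (LSB) = fc - [fm_high, fm_low] = 2700 - [7, 2] = [2693, 2698] kHz
Total occupied spectrum: 2693 kHz to 2707 kHz (plus carrier at 2700 kHz)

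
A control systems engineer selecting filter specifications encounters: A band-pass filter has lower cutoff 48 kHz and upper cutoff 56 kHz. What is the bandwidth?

Bandwidth = f_high - f_low
= 56 kHz - 48 kHz = 8 kHz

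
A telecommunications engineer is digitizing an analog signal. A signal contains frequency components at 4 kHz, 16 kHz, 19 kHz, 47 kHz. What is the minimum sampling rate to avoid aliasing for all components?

The highest frequency component is f_max = 47 kHz.
Nyquist rate = 2 * f_max = 2 * 47 kHz = 94 kHz.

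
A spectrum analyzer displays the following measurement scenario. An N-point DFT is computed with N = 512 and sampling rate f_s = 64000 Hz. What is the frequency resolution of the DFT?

DFT frequency resolution = f_s / N
= 64000 / 512 = 125 Hz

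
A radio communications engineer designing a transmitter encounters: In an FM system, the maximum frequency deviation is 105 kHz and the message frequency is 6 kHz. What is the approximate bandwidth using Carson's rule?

Carson's rule: BW = 2*(delta_f + f_m)
= 2*(105 + 6) kHz = 222 kHz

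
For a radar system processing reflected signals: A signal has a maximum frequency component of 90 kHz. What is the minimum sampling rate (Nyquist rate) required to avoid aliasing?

By the Nyquist-Shannon sampling theorem,
the minimum sampling rate (Nyquist rate) must be at least 2 * f_max.
Nyquist rate = 2 * 90 kHz = 180 kHz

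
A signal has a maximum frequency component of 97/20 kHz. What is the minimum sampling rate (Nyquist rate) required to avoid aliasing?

By the Nyquist-Shannon sampling theorem,
the minimum sampling rate (Nyquist rate) must be at least 2 * f_max.
Nyquist rate = 2 * 97/20 kHz = 97/10 kHz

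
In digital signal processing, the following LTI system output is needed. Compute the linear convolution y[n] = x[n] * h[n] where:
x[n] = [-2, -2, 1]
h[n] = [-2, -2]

y[n] = sum_k x[k]*h[n-k]. Output length = len(x) + len(h) - 1 = 3 + 2 - 1 = 4.
y[0] = -2*-2 = 4
y[1] = -2*-2 + -2*-2 = 8
y[2] = 1*-2 + -2*-2 = 2
y[3] = 1*-2 = -2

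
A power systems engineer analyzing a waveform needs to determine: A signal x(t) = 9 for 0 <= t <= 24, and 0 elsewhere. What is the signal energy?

Energy = integral of |x(t)|^2 dt over the signal duration
= 9^2 * 24 = 81 * 24 = 1944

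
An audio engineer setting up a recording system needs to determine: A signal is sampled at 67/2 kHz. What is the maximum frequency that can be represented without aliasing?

The maximum frequency that can be represented without aliasing
is the Nyquist frequency: f_max = f_s / 2 = 67/2 kHz / 2 = 67/4 kHz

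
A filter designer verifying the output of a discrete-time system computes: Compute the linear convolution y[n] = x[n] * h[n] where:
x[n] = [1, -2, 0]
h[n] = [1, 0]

y[n] = sum_k x[k]*h[n-k]. Output length = len(x) + len(h) - 1 = 3 + 2 - 1 = 4.
y[0] = 1*1 = 1
y[1] = -2*1 + 1*0 = -2
y[2] = 0*1 + -2*0 = 0
y[3] = 0*0 = 0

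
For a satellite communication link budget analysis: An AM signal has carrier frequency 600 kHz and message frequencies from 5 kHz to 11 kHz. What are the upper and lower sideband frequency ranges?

Upper sideband (USB) = fc + [fm_low, fm_high] = 600 + [5, 11] = [605, 611] kHz
Lower sideband (LSB) = fc - [fm_high, fm_low] = 600 - [11, 5] = [589, 595] kHz
Total occupied spectrum: 589 kHz to 611 kHz (plus carrier at 600 kHz)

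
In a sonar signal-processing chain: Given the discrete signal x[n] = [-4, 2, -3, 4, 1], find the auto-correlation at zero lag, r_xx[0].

The auto-correlation at zero lag r_xx[0] equals the signal energy.
r_xx[0] = sum of x[n]^2 = (-4)^2 + 2^2 + (-3)^2 + 4^2 + 1^2
= 16 + 4 + 9 + 16 + 1 = 46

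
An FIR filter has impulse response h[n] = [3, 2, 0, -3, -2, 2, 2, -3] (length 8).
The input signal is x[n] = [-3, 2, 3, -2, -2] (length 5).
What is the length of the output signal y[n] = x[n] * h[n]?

For linear convolution, the output length is:
len(y) = len(x) + len(h) - 1 = 5 + 8 - 1 = 12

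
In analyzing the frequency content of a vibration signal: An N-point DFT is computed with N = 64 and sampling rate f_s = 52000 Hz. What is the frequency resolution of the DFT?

DFT frequency resolution = f_s / N
= 52000 / 64 = 1625/2 Hz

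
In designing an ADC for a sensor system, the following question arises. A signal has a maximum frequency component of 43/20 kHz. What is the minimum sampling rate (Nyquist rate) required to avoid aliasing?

By the Nyquist-Shannon sampling theorem,
the minimum sampling rate (Nyquist rate) must be at least 2 * f_max.
Nyquist rate = 2 * 43/20 kHz = 43/10 kHz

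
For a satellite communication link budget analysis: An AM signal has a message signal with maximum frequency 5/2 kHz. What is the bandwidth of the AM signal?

In AM (double-sideband), the bandwidth is twice the message frequency.
BW = 2 * f_m = 2 * 5/2 kHz = 5 kHz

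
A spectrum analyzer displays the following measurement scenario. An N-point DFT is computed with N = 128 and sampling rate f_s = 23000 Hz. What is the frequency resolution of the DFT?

DFT frequency resolution = f_s / N
= 23000 / 128 = 2875/16 Hz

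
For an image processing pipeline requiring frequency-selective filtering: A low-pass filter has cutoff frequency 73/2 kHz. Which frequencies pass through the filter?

A low-pass filter passes all frequencies below the cutoff frequency 73/2 kHz and attenuates higher frequencies.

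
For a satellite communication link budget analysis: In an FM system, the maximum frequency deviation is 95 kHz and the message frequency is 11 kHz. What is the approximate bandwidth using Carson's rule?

Carson's rule: BW = 2*(delta_f + f_m)
= 2*(95 + 11) kHz = 212 kHz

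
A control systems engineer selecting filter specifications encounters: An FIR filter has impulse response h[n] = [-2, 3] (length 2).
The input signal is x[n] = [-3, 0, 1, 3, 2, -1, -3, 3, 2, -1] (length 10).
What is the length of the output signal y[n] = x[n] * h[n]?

For linear convolution, the output length is:
len(y) = len(x) + len(h) - 1 = 10 + 2 - 1 = 11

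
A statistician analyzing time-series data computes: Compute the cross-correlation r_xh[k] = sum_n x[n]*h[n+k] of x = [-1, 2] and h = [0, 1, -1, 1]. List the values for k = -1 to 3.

Both sequences indexed from 0 and zero outside their support.
Lags with overlap: k = -1 to 3.
  r_xh[-1] = x[1]*h[0] = 0
  r_xh[0] = x[0]*h[0] + x[1]*h[1] = 2
  r_xh[1] = x[0]*h[1] + x[1]*h[2] = -3
  r_xh[2] = x[0]*h[2] + x[1]*h[3] = 3
  r_xh[3] = x[0]*h[3] = -1
r_xh = [0, 2, -3, 3, -1] (for k = -1, ..., 3)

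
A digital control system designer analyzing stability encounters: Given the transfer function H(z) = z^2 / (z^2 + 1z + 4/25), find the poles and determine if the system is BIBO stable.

Poles are roots of the denominator: z^2 + 1z + 4/25 = 0.
Quadratic formula: z = [-(1) +/- sqrt((1)^2 - 4*(4/25))] / 2
Discriminant = 1 - 16/25 = 9/25; sqrt = 3/5.
z = (-1 +/- 3/5) / 2 => z = -1/5 or z = -4/5.
|p1| = 1/5, |p2| = 4/5.
For BIBO stability, all poles must lie inside the unit circle (|p| < 1).
System is STABLE since both |p| < 1.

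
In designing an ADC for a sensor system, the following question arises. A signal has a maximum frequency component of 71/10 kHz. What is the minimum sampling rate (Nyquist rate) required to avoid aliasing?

By the Nyquist-Shannon sampling theorem,
the minimum sampling rate (Nyquist rate) must be at least 2 * f_max.
Nyquist rate = 2 * 71/10 kHz = 71/5 kHz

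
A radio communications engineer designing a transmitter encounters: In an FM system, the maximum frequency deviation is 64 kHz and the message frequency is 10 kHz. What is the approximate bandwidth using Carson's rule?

Carson's rule: BW = 2*(delta_f + f_m)
= 2*(64 + 10) kHz = 148 kHz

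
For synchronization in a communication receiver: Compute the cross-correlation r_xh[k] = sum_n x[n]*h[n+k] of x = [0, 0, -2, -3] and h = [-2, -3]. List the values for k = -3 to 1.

Both sequences indexed from 0 and zero outside their support.
Lags with overlap: k = -3 to 1.
  r_xh[-3] = x[3]*h[0] = 6
  r_xh[-2] = x[2]*h[0] + x[3]*h[1] = 13
  r_xh[-1] = x[1]*h[0] + x[2]*h[1] = 6
  r_xh[0] = x[0]*h[0] + x[1]*h[1] = 0
  r_xh[1] = x[0]*h[1] = 0
r_xh = [6, 13, 6, 0, 0] (for k = -3, ..., 1)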